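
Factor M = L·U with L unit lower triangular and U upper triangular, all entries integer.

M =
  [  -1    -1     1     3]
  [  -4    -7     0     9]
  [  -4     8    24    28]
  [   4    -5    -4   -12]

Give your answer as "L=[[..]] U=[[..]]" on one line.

  row1 -= 4·row0 → [0,-3,-4,-3]
  row2 -= 4·row0 → [0,12,20,16]
  row3 -= -4·row0 → [0,-9,0,0]
  row2 -= -4·row1 → [0,0,4,4]
  row3 -= 3·row1 → [0,0,12,9]
  row3 -= 3·row2 → [0,0,0,-3]

L=[[1,0,0,0],[4,1,0,0],[4,-4,1,0],[-4,3,3,1]] U=[[-1,-1,1,3],[0,-3,-4,-3],[0,0,4,4],[0,0,0,-3]]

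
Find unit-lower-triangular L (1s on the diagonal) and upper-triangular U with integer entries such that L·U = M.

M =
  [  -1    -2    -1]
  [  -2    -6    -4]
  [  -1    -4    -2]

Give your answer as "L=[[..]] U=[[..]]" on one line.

L=[[1,0,0],[2,1,0],[1,1,1]] U=[[-1,-2,-1],[0,-2,-2],[0,0,1]]

  r1 -= 2·r0 → [0,-2,-2]
  r2 -= 1·r0 → [0,-2,-1]
  r2 -= 1·r1 → [0,0,1]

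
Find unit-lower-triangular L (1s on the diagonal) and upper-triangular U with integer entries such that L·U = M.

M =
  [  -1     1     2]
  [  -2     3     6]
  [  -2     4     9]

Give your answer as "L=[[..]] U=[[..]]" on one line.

  row1 -= 2·row0 → [0,1,2]
  row2 -= 2·row0 → [0,2,5]
  row2 -= 2·row1 → [0,0,1]

L=[[1,0,0],[2,1,0],[2,2,1]] U=[[-1,1,2],[0,1,2],[0,0,1]]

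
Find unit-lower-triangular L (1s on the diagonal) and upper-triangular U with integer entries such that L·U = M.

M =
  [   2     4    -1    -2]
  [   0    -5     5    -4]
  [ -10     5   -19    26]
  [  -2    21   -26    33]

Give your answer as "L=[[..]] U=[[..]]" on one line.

L=[[1,0,0,0],[0,1,0,0],[-5,-5,1,0],[-1,-5,-2,1]] U=[[2,4,-1,-2],[0,-5,5,-4],[0,0,1,-4],[0,0,0,3]]

  R1 -= 0·R0 → [0,-5,5,-4]
  R2 -= -5·R0 → [0,25,-24,16]
  R3 -= -1·R0 → [0,25,-27,31]
  R2 -= -5·R1 → [0,0,1,-4]
  R3 -= -5·R1 → [0,0,-2,11]
  R3 -= -2·R2 → [0,0,0,3]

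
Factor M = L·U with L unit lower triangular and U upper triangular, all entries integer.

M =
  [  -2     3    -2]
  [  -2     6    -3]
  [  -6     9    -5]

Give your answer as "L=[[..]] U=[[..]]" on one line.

  row1 -= 1·row0 → [0,3,-1]
  row2 -= 3·row0 → [0,0,1]
  row2 -= 0·row1 → [0,0,1]

L=[[1,0,0],[1,1,0],[3,0,1]] U=[[-2,3,-2],[0,3,-1],[0,0,1]]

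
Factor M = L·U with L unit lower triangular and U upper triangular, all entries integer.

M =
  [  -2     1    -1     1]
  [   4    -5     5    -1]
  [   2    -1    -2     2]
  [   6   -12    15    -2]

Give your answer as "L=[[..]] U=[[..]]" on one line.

  r1 -= -2·r0 → [0,-3,3,1]
  r2 -= -1·r0 → [0,0,-3,3]
  r3 -= -3·r0 → [0,-9,12,1]
  r2 -= 0·r1 → [0,0,-3,3]
  r3 -= 3·r1 → [0,0,3,-2]
  r3 -= -1·r2 → [0,0,0,1]

L=[[1,0,0,0],[-2,1,0,0],[-1,0,1,0],[-3,3,-1,1]] U=[[-2,1,-1,1],[0,-3,3,1],[0,0,-3,3],[0,0,0,1]]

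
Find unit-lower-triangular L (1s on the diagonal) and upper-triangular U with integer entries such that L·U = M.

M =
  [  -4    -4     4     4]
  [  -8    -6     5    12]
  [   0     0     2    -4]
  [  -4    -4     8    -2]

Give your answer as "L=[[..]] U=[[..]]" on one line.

L=[[1,0,0,0],[2,1,0,0],[0,0,1,0],[1,0,2,1]] U=[[-4,-4,4,4],[0,2,-3,4],[0,0,2,-4],[0,0,0,2]]

  r1 -= 2·r0 → [0,2,-3,4]
  r2 -= 0·r0 → [0,0,2,-4]
  r3 -= 1·r0 → [0,0,4,-6]
  r2 -= 0·r1 → [0,0,2,-4]
  r3 -= 0·r1 → [0,0,4,-6]
  r3 -= 2·r2 → [0,0,0,2]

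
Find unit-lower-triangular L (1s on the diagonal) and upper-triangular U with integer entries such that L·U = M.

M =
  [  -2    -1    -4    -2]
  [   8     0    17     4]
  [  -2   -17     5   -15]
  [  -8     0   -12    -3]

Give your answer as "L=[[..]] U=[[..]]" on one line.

  R1 -= -4·R0 → [0,-4,1,-4]
  R2 -= 1·R0 → [0,-16,9,-13]
  R3 -= 4·R0 → [0,4,4,5]
  R2 -= 4·R1 → [0,0,5,3]
  R3 -= -1·R1 → [0,0,5,1]
  R3 -= 1·R2 → [0,0,0,-2]

L=[[1,0,0,0],[-4,1,0,0],[1,4,1,0],[4,-1,1,1]] U=[[-2,-1,-4,-2],[0,-4,1,-4],[0,0,5,3],[0,0,0,-2]]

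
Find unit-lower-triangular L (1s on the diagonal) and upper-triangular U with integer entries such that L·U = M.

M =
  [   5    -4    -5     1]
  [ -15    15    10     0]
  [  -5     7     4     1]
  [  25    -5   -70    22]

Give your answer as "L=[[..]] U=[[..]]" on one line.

L=[[1,0,0,0],[-3,1,0,0],[-1,1,1,0],[5,5,-5,1]] U=[[5,-4,-5,1],[0,3,-5,3],[0,0,4,-1],[0,0,0,-3]]

  R1 -= -3·R0 → [0,3,-5,3]
  R2 -= -1·R0 → [0,3,-1,2]
  R3 -= 5·R0 → [0,15,-45,17]
  R2 -= 1·R1 → [0,0,4,-1]
  R3 -= 5·R1 → [0,0,-20,2]
  R3 -= -5·R2 → [0,0,0,-3]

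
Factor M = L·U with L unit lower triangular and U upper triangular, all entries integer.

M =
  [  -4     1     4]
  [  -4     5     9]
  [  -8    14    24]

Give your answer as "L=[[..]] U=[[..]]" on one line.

L=[[1,0,0],[1,1,0],[2,3,1]] U=[[-4,1,4],[0,4,5],[0,0,1]]

  R1 -= 1·R0 → [0,4,5]
  R2 -= 2·R0 → [0,12,16]
  R2 -= 3·R1 → [0,0,1]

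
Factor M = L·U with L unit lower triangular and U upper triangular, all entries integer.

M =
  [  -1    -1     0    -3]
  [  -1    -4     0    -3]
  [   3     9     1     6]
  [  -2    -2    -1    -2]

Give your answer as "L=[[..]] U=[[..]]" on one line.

L=[[1,0,0,0],[1,1,0,0],[-3,-2,1,0],[2,0,-1,1]] U=[[-1,-1,0,-3],[0,-3,0,0],[0,0,1,-3],[0,0,0,1]]

  R1 -= 1·R0 → [0,-3,0,0]
  R2 -= -3·R0 → [0,6,1,-3]
  R3 -= 2·R0 → [0,0,-1,4]
  R2 -= -2·R1 → [0,0,1,-3]
  R3 -= 0·R1 → [0,0,-1,4]
  R3 -= -1·R2 → [0,0,0,1]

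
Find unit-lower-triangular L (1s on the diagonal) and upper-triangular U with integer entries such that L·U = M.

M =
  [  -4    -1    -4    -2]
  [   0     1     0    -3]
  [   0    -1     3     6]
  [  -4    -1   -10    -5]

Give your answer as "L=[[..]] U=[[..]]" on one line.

  r1 -= 0·r0 → [0,1,0,-3]
  r2 -= 0·r0 → [0,-1,3,6]
  r3 -= 1·r0 → [0,0,-6,-3]
  r2 -= -1·r1 → [0,0,3,3]
  r3 -= 0·r1 → [0,0,-6,-3]
  r3 -= -2·r2 → [0,0,0,3]

L=[[1,0,0,0],[0,1,0,0],[0,-1,1,0],[1,0,-2,1]] U=[[-4,-1,-4,-2],[0,1,0,-3],[0,0,3,3],[0,0,0,3]]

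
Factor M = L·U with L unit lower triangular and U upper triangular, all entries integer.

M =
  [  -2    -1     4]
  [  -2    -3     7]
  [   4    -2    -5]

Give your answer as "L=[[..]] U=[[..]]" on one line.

L=[[1,0,0],[1,1,0],[-2,2,1]] U=[[-2,-1,4],[0,-2,3],[0,0,-3]]

  R1 -= 1·R0 → [0,-2,3]
  R2 -= -2·R0 → [0,-4,3]
  R2 -= 2·R1 → [0,0,-3]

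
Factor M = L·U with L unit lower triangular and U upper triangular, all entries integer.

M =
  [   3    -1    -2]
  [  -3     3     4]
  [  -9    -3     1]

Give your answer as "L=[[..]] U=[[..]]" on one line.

  R1 -= -1·R0 → [0,2,2]
  R2 -= -3·R0 → [0,-6,-5]
  R2 -= -3·R1 → [0,0,1]

L=[[1,0,0],[-1,1,0],[-3,-3,1]] U=[[3,-1,-2],[0,2,2],[0,0,1]]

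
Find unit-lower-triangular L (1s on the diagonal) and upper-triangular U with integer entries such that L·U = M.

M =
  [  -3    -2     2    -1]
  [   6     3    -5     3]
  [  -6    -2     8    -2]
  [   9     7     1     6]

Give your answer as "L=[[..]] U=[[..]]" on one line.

  row1 -= -2·row0 → [0,-1,-1,1]
  row2 -= 2·row0 → [0,2,4,0]
  row3 -= -3·row0 → [0,1,7,3]
  row2 -= -2·row1 → [0,0,2,2]
  row3 -= -1·row1 → [0,0,6,4]
  row3 -= 3·row2 → [0,0,0,-2]

L=[[1,0,0,0],[-2,1,0,0],[2,-2,1,0],[-3,-1,3,1]] U=[[-3,-2,2,-1],[0,-1,-1,1],[0,0,2,2],[0,0,0,-2]]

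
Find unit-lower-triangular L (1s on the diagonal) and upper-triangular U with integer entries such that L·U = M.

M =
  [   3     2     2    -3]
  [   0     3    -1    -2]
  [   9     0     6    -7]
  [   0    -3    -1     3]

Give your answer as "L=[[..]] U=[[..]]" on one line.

L=[[1,0,0,0],[0,1,0,0],[3,-2,1,0],[0,-1,1,1]] U=[[3,2,2,-3],[0,3,-1,-2],[0,0,-2,-2],[0,0,0,3]]

  row1 -= 0·row0 → [0,3,-1,-2]
  row2 -= 3·row0 → [0,-6,0,2]
  row3 -= 0·row0 → [0,-3,-1,3]
  row2 -= -2·row1 → [0,0,-2,-2]
  row3 -= -1·row1 → [0,0,-2,1]
  row3 -= 1·row2 → [0,0,0,3]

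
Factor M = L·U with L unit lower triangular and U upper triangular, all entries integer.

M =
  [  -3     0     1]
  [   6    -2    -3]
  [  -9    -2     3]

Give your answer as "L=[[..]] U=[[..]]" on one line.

  r1 -= -2·r0 → [0,-2,-1]
  r2 -= 3·r0 → [0,-2,0]
  r2 -= 1·r1 → [0,0,1]

L=[[1,0,0],[-2,1,0],[3,1,1]] U=[[-3,0,1],[0,-2,-1],[0,0,1]]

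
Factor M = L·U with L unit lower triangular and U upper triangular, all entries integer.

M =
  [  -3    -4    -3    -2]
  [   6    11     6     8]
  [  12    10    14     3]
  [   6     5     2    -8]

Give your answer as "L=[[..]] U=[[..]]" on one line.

L=[[1,0,0,0],[-2,1,0,0],[-4,-2,1,0],[-2,-1,-2,1]] U=[[-3,-4,-3,-2],[0,3,0,4],[0,0,2,3],[0,0,0,-2]]

  row1 -= -2·row0 → [0,3,0,4]
  row2 -= -4·row0 → [0,-6,2,-5]
  row3 -= -2·row0 → [0,-3,-4,-12]
  row2 -= -2·row1 → [0,0,2,3]
  row3 -= -1·row1 → [0,0,-4,-8]
  row3 -= -2·row2 → [0,0,0,-2]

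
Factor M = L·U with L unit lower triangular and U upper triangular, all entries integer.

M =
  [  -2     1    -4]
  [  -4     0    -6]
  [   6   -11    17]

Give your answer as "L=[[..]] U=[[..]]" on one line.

L=[[1,0,0],[2,1,0],[-3,4,1]] U=[[-2,1,-4],[0,-2,2],[0,0,-3]]

  row1 -= 2·row0 → [0,-2,2]
  row2 -= -3·row0 → [0,-8,5]
  row2 -= 4·row1 → [0,0,-3]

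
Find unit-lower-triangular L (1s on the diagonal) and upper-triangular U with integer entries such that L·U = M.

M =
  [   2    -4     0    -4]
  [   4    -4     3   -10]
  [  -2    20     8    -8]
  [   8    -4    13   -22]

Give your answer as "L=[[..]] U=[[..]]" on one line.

L=[[1,0,0,0],[2,1,0,0],[-1,4,1,0],[4,3,-1,1]] U=[[2,-4,0,-4],[0,4,3,-2],[0,0,-4,-4],[0,0,0,-4]]

  r1 -= 2·r0 → [0,4,3,-2]
  r2 -= -1·r0 → [0,16,8,-12]
  r3 -= 4·r0 → [0,12,13,-6]
  r2 -= 4·r1 → [0,0,-4,-4]
  r3 -= 3·r1 → [0,0,4,0]
  r3 -= -1·r2 → [0,0,0,-4]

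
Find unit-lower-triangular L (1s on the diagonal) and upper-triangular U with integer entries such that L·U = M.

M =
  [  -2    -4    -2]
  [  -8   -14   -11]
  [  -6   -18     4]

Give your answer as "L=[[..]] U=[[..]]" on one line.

L=[[1,0,0],[4,1,0],[3,-3,1]] U=[[-2,-4,-2],[0,2,-3],[0,0,1]]

  r1 -= 4·r0 → [0,2,-3]
  r2 -= 3·r0 → [0,-6,10]
  r2 -= -3·r1 → [0,0,1]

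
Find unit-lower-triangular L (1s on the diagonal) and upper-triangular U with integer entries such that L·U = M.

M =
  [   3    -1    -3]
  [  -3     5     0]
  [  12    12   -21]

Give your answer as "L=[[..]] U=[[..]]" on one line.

  R1 -= -1·R0 → [0,4,-3]
  R2 -= 4·R0 → [0,16,-9]
  R2 -= 4·R1 → [0,0,3]

L=[[1,0,0],[-1,1,0],[4,4,1]] U=[[3,-1,-3],[0,4,-3],[0,0,3]]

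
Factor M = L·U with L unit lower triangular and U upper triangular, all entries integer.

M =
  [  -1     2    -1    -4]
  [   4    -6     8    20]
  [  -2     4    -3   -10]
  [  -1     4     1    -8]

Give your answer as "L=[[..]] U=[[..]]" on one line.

L=[[1,0,0,0],[-4,1,0,0],[2,0,1,0],[1,1,2,1]] U=[[-1,2,-1,-4],[0,2,4,4],[0,0,-1,-2],[0,0,0,-4]]

  R1 -= -4·R0 → [0,2,4,4]
  R2 -= 2·R0 → [0,0,-1,-2]
  R3 -= 1·R0 → [0,2,2,-4]
  R2 -= 0·R1 → [0,0,-1,-2]
  R3 -= 1·R1 → [0,0,-2,-8]
  R3 -= 2·R2 → [0,0,0,-4]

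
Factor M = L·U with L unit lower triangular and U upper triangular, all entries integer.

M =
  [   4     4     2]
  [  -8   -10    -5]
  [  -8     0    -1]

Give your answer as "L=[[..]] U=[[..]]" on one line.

L=[[1,0,0],[-2,1,0],[-2,-4,1]] U=[[4,4,2],[0,-2,-1],[0,0,-1]]

  R1 -= -2·R0 → [0,-2,-1]
  R2 -= -2·R0 → [0,8,3]
  R2 -= -4·R1 → [0,0,-1]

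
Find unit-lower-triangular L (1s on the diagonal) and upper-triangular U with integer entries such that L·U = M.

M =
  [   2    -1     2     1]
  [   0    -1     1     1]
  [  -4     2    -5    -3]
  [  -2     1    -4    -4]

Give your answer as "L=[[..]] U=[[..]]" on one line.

L=[[1,0,0,0],[0,1,0,0],[-2,0,1,0],[-1,0,2,1]] U=[[2,-1,2,1],[0,-1,1,1],[0,0,-1,-1],[0,0,0,-1]]

  r1 -= 0·r0 → [0,-1,1,1]
  r2 -= -2·r0 → [0,0,-1,-1]
  r3 -= -1·r0 → [0,0,-2,-3]
  r2 -= 0·r1 → [0,0,-1,-1]
  r3 -= 0·r1 → [0,0,-2,-3]
  r3 -= 2·r2 → [0,0,0,-1]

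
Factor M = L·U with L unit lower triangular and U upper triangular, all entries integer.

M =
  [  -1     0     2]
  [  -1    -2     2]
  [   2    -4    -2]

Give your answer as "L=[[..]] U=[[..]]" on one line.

  R1 -= 1·R0 → [0,-2,0]
  R2 -= -2·R0 → [0,-4,2]
  R2 -= 2·R1 → [0,0,2]

L=[[1,0,0],[1,1,0],[-2,2,1]] U=[[-1,0,2],[0,-2,0],[0,0,2]]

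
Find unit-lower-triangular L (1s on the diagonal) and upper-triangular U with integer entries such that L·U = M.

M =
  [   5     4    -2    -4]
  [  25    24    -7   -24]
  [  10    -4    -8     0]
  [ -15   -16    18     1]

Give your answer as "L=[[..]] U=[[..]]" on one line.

L=[[1,0,0,0],[5,1,0,0],[2,-3,1,0],[-3,-1,3,1]] U=[[5,4,-2,-4],[0,4,3,-4],[0,0,5,-4],[0,0,0,-3]]

  row1 -= 5·row0 → [0,4,3,-4]
  row2 -= 2·row0 → [0,-12,-4,8]
  row3 -= -3·row0 → [0,-4,12,-11]
  row2 -= -3·row1 → [0,0,5,-4]
  row3 -= -1·row1 → [0,0,15,-15]
  row3 -= 3·row2 → [0,0,0,-3]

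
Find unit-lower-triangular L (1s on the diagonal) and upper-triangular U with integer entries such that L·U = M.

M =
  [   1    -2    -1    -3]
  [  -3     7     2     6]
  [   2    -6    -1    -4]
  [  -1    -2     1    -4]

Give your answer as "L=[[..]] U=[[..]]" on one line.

  R1 -= -3·R0 → [0,1,-1,-3]
  R2 -= 2·R0 → [0,-2,1,2]
  R3 -= -1·R0 → [0,-4,0,-7]
  R2 -= -2·R1 → [0,0,-1,-4]
  R3 -= -4·R1 → [0,0,-4,-19]
  R3 -= 4·R2 → [0,0,0,-3]

L=[[1,0,0,0],[-3,1,0,0],[2,-2,1,0],[-1,-4,4,1]] U=[[1,-2,-1,-3],[0,1,-1,-3],[0,0,-1,-4],[0,0,0,-3]]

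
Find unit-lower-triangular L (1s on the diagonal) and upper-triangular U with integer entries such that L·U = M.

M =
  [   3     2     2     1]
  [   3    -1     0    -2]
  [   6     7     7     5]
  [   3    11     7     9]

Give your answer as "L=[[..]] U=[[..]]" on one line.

L=[[1,0,0,0],[1,1,0,0],[2,-1,1,0],[1,-3,-1,1]] U=[[3,2,2,1],[0,-3,-2,-3],[0,0,1,0],[0,0,0,-1]]

  row1 -= 1·row0 → [0,-3,-2,-3]
  row2 -= 2·row0 → [0,3,3,3]
  row3 -= 1·row0 → [0,9,5,8]
  row2 -= -1·row1 → [0,0,1,0]
  row3 -= -3·row1 → [0,0,-1,-1]
  row3 -= -1·row2 → [0,0,0,-1]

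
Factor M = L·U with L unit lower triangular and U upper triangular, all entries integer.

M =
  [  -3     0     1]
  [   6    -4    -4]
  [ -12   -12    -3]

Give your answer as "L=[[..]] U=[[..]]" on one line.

L=[[1,0,0],[-2,1,0],[4,3,1]] U=[[-3,0,1],[0,-4,-2],[0,0,-1]]

  row1 -= -2·row0 → [0,-4,-2]
  row2 -= 4·row0 → [0,-12,-7]
  row2 -= 3·row1 → [0,0,-1]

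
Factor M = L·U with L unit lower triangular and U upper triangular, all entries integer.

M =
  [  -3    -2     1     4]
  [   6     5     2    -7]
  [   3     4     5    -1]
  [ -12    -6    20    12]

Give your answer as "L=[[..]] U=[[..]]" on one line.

L=[[1,0,0,0],[-2,1,0,0],[-1,2,1,0],[4,2,-4,1]] U=[[-3,-2,1,4],[0,1,4,1],[0,0,-2,1],[0,0,0,-2]]

  row1 -= -2·row0 → [0,1,4,1]
  row2 -= -1·row0 → [0,2,6,3]
  row3 -= 4·row0 → [0,2,16,-4]
  row2 -= 2·row1 → [0,0,-2,1]
  row3 -= 2·row1 → [0,0,8,-6]
  row3 -= -4·row2 → [0,0,0,-2]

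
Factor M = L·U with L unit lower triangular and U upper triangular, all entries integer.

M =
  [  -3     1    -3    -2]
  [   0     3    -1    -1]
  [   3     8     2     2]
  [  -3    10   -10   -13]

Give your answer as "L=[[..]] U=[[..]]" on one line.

  R1 -= 0·R0 → [0,3,-1,-1]
  R2 -= -1·R0 → [0,9,-1,0]
  R3 -= 1·R0 → [0,9,-7,-11]
  R2 -= 3·R1 → [0,0,2,3]
  R3 -= 3·R1 → [0,0,-4,-8]
  R3 -= -2·R2 → [0,0,0,-2]

L=[[1,0,0,0],[0,1,0,0],[-1,3,1,0],[1,3,-2,1]] U=[[-3,1,-3,-2],[0,3,-1,-1],[0,0,2,3],[0,0,0,-2]]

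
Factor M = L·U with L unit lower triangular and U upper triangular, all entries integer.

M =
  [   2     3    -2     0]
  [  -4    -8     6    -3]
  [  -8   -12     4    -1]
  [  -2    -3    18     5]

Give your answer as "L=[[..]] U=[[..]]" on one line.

L=[[1,0,0,0],[-2,1,0,0],[-4,0,1,0],[-1,0,-4,1]] U=[[2,3,-2,0],[0,-2,2,-3],[0,0,-4,-1],[0,0,0,1]]

  r1 -= -2·r0 → [0,-2,2,-3]
  r2 -= -4·r0 → [0,0,-4,-1]
  r3 -= -1·r0 → [0,0,16,5]
  r2 -= 0·r1 → [0,0,-4,-1]
  r3 -= 0·r1 → [0,0,16,5]
  r3 -= -4·r2 → [0,0,0,1]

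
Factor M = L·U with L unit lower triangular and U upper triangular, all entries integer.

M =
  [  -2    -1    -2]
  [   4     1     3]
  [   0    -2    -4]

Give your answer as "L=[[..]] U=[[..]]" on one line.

L=[[1,0,0],[-2,1,0],[0,2,1]] U=[[-2,-1,-2],[0,-1,-1],[0,0,-2]]

  r1 -= -2·r0 → [0,-1,-1]
  r2 -= 0·r0 → [0,-2,-4]
  r2 -= 2·r1 → [0,0,-2]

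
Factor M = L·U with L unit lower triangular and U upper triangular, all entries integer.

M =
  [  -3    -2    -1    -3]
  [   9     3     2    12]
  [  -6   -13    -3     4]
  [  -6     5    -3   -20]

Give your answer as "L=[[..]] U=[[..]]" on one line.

  row1 -= -3·row0 → [0,-3,-1,3]
  row2 -= 2·row0 → [0,-9,-1,10]
  row3 -= 2·row0 → [0,9,-1,-14]
  row2 -= 3·row1 → [0,0,2,1]
  row3 -= -3·row1 → [0,0,-4,-5]
  row3 -= -2·row2 → [0,0,0,-3]

L=[[1,0,0,0],[-3,1,0,0],[2,3,1,0],[2,-3,-2,1]] U=[[-3,-2,-1,-3],[0,-3,-1,3],[0,0,2,1],[0,0,0,-3]]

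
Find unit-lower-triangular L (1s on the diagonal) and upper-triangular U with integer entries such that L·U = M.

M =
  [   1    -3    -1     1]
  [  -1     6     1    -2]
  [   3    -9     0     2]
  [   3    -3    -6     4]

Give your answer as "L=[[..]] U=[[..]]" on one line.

L=[[1,0,0,0],[-1,1,0,0],[3,0,1,0],[3,2,-1,1]] U=[[1,-3,-1,1],[0,3,0,-1],[0,0,3,-1],[0,0,0,2]]

  r1 -= -1·r0 → [0,3,0,-1]
  r2 -= 3·r0 → [0,0,3,-1]
  r3 -= 3·r0 → [0,6,-3,1]
  r2 -= 0·r1 → [0,0,3,-1]
  r3 -= 2·r1 → [0,0,-3,3]
  r3 -= -1·r2 → [0,0,0,2]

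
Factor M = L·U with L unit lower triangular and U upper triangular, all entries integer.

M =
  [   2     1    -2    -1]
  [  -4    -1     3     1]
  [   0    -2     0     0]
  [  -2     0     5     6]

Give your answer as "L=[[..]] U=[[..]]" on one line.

  row1 -= -2·row0 → [0,1,-1,-1]
  row2 -= 0·row0 → [0,-2,0,0]
  row3 -= -1·row0 → [0,1,3,5]
  row2 -= -2·row1 → [0,0,-2,-2]
  row3 -= 1·row1 → [0,0,4,6]
  row3 -= -2·row2 → [0,0,0,2]

L=[[1,0,0,0],[-2,1,0,0],[0,-2,1,0],[-1,1,-2,1]] U=[[2,1,-2,-1],[0,1,-1,-1],[0,0,-2,-2],[0,0,0,2]]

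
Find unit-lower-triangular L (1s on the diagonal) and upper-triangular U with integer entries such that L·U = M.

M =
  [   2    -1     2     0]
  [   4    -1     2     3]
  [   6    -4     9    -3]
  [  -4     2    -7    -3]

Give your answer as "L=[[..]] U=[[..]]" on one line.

L=[[1,0,0,0],[2,1,0,0],[3,-1,1,0],[-2,0,-3,1]] U=[[2,-1,2,0],[0,1,-2,3],[0,0,1,0],[0,0,0,-3]]

  row1 -= 2·row0 → [0,1,-2,3]
  row2 -= 3·row0 → [0,-1,3,-3]
  row3 -= -2·row0 → [0,0,-3,-3]
  row2 -= -1·row1 → [0,0,1,0]
  row3 -= 0·row1 → [0,0,-3,-3]
  row3 -= -3·row2 → [0,0,0,-3]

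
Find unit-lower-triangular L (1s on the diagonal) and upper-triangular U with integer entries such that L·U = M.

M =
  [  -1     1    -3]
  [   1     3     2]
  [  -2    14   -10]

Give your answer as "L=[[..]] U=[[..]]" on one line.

L=[[1,0,0],[-1,1,0],[2,3,1]] U=[[-1,1,-3],[0,4,-1],[0,0,-1]]

  r1 -= -1·r0 → [0,4,-1]
  r2 -= 2·r0 → [0,12,-4]
  r2 -= 3·r1 → [0,0,-1]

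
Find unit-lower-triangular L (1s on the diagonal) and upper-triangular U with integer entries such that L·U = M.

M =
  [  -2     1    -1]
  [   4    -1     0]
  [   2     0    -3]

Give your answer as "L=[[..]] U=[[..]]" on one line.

L=[[1,0,0],[-2,1,0],[-1,1,1]] U=[[-2,1,-1],[0,1,-2],[0,0,-2]]

  r1 -= -2·r0 → [0,1,-2]
  r2 -= -1·r0 → [0,1,-4]
  r2 -= 1·r1 → [0,0,-2]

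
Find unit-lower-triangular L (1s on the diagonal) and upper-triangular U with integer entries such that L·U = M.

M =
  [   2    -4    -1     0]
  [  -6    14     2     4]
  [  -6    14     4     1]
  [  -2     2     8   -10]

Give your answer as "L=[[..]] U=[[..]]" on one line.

  r1 -= -3·r0 → [0,2,-1,4]
  r2 -= -3·r0 → [0,2,1,1]
  r3 -= -1·r0 → [0,-2,7,-10]
  r2 -= 1·r1 → [0,0,2,-3]
  r3 -= -1·r1 → [0,0,6,-6]
  r3 -= 3·r2 → [0,0,0,3]

L=[[1,0,0,0],[-3,1,0,0],[-3,1,1,0],[-1,-1,3,1]] U=[[2,-4,-1,0],[0,2,-1,4],[0,0,2,-3],[0,0,0,3]]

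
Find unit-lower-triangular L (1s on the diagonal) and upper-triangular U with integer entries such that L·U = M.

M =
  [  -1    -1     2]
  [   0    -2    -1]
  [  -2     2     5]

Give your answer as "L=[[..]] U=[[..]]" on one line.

  r1 -= 0·r0 → [0,-2,-1]
  r2 -= 2·r0 → [0,4,1]
  r2 -= -2·r1 → [0,0,-1]

L=[[1,0,0],[0,1,0],[2,-2,1]] U=[[-1,-1,2],[0,-2,-1],[0,0,-1]]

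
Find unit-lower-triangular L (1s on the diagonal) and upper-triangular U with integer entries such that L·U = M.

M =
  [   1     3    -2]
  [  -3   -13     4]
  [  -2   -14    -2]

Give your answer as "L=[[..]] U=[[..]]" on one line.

L=[[1,0,0],[-3,1,0],[-2,2,1]] U=[[1,3,-2],[0,-4,-2],[0,0,-2]]

  R1 -= -3·R0 → [0,-4,-2]
  R2 -= -2·R0 → [0,-8,-6]
  R2 -= 2·R1 → [0,0,-2]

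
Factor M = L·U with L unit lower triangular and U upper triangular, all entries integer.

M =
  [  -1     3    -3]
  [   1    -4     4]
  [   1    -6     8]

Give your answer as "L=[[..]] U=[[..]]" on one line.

L=[[1,0,0],[-1,1,0],[-1,3,1]] U=[[-1,3,-3],[0,-1,1],[0,0,2]]

  row1 -= -1·row0 → [0,-1,1]
  row2 -= -1·row0 → [0,-3,5]
  row2 -= 3·row1 → [0,0,2]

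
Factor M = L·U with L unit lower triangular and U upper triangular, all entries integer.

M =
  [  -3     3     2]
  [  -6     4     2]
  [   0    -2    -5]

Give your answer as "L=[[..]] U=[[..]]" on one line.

L=[[1,0,0],[2,1,0],[0,1,1]] U=[[-3,3,2],[0,-2,-2],[0,0,-3]]

  row1 -= 2·row0 → [0,-2,-2]
  row2 -= 0·row0 → [0,-2,-5]
  row2 -= 1·row1 → [0,0,-3]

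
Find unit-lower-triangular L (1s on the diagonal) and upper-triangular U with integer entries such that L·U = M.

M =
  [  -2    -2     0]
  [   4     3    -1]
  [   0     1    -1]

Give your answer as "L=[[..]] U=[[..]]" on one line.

L=[[1,0,0],[-2,1,0],[0,-1,1]] U=[[-2,-2,0],[0,-1,-1],[0,0,-2]]

  R1 -= -2·R0 → [0,-1,-1]
  R2 -= 0·R0 → [0,1,-1]
  R2 -= -1·R1 → [0,0,-2]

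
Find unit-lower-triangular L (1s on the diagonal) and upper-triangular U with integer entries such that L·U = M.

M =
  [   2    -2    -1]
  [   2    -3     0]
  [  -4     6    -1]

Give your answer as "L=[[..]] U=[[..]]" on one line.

L=[[1,0,0],[1,1,0],[-2,-2,1]] U=[[2,-2,-1],[0,-1,1],[0,0,-1]]

  r1 -= 1·r0 → [0,-1,1]
  r2 -= -2·r0 → [0,2,-3]
  r2 -= -2·r1 → [0,0,-1]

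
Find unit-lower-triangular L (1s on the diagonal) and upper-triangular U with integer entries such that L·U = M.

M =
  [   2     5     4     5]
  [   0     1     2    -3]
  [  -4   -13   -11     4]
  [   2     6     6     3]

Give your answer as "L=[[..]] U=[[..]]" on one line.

  r1 -= 0·r0 → [0,1,2,-3]
  r2 -= -2·r0 → [0,-3,-3,14]
  r3 -= 1·r0 → [0,1,2,-2]
  r2 -= -3·r1 → [0,0,3,5]
  r3 -= 1·r1 → [0,0,0,1]
  r3 -= 0·r2 → [0,0,0,1]

L=[[1,0,0,0],[0,1,0,0],[-2,-3,1,0],[1,1,0,1]] U=[[2,5,4,5],[0,1,2,-3],[0,0,3,5],[0,0,0,1]]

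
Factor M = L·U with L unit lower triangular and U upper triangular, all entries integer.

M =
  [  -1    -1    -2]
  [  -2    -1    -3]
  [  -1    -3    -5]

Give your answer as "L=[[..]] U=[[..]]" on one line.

L=[[1,0,0],[2,1,0],[1,-2,1]] U=[[-1,-1,-2],[0,1,1],[0,0,-1]]

  r1 -= 2·r0 → [0,1,1]
  r2 -= 1·r0 → [0,-2,-3]
  r2 -= -2·r1 → [0,0,-1]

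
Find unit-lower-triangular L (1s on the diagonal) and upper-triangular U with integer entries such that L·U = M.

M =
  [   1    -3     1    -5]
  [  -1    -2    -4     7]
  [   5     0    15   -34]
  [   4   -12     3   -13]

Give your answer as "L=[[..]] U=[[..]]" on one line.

L=[[1,0,0,0],[-1,1,0,0],[5,-3,1,0],[4,0,-1,1]] U=[[1,-3,1,-5],[0,-5,-3,2],[0,0,1,-3],[0,0,0,4]]

  r1 -= -1·r0 → [0,-5,-3,2]
  r2 -= 5·r0 → [0,15,10,-9]
  r3 -= 4·r0 → [0,0,-1,7]
  r2 -= -3·r1 → [0,0,1,-3]
  r3 -= 0·r1 → [0,0,-1,7]
  r3 -= -1·r2 → [0,0,0,4]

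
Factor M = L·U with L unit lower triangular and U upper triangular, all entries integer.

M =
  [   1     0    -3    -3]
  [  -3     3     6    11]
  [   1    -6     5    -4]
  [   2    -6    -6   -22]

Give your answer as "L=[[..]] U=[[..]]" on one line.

L=[[1,0,0,0],[-3,1,0,0],[1,-2,1,0],[2,-2,-3,1]] U=[[1,0,-3,-3],[0,3,-3,2],[0,0,2,3],[0,0,0,-3]]

  R1 -= -3·R0 → [0,3,-3,2]
  R2 -= 1·R0 → [0,-6,8,-1]
  R3 -= 2·R0 → [0,-6,0,-16]
  R2 -= -2·R1 → [0,0,2,3]
  R3 -= -2·R1 → [0,0,-6,-12]
  R3 -= -3·R2 → [0,0,0,-3]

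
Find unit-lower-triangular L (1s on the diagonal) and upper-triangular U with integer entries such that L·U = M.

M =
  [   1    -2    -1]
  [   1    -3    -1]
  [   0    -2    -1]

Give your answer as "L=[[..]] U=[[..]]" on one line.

  row1 -= 1·row0 → [0,-1,0]
  row2 -= 0·row0 → [0,-2,-1]
  row2 -= 2·row1 → [0,0,-1]

L=[[1,0,0],[1,1,0],[0,2,1]] U=[[1,-2,-1],[0,-1,0],[0,0,-1]]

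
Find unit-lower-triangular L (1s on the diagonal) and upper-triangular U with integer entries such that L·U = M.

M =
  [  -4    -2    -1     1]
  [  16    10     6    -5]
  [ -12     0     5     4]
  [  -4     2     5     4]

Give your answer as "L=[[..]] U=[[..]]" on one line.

L=[[1,0,0,0],[-4,1,0,0],[3,3,1,0],[1,2,1,1]] U=[[-4,-2,-1,1],[0,2,2,-1],[0,0,2,4],[0,0,0,1]]

  R1 -= -4·R0 → [0,2,2,-1]
  R2 -= 3·R0 → [0,6,8,1]
  R3 -= 1·R0 → [0,4,6,3]
  R2 -= 3·R1 → [0,0,2,4]
  R3 -= 2·R1 → [0,0,2,5]
  R3 -= 1·R2 → [0,0,0,1]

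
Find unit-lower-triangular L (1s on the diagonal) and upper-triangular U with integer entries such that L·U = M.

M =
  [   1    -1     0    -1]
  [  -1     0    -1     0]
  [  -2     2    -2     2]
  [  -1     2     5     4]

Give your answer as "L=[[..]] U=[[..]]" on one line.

  r1 -= -1·r0 → [0,-1,-1,-1]
  r2 -= -2·r0 → [0,0,-2,0]
  r3 -= -1·r0 → [0,1,5,3]
  r2 -= 0·r1 → [0,0,-2,0]
  r3 -= -1·r1 → [0,0,4,2]
  r3 -= -2·r2 → [0,0,0,2]

L=[[1,0,0,0],[-1,1,0,0],[-2,0,1,0],[-1,-1,-2,1]] U=[[1,-1,0,-1],[0,-1,-1,-1],[0,0,-2,0],[0,0,0,2]]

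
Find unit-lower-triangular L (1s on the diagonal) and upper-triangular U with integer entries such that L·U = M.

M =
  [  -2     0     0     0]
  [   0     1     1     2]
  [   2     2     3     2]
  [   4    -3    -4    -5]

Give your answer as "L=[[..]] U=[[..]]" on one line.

L=[[1,0,0,0],[0,1,0,0],[-1,2,1,0],[-2,-3,-1,1]] U=[[-2,0,0,0],[0,1,1,2],[0,0,1,-2],[0,0,0,-1]]

  row1 -= 0·row0 → [0,1,1,2]
  row2 -= -1·row0 → [0,2,3,2]
  row3 -= -2·row0 → [0,-3,-4,-5]
  row2 -= 2·row1 → [0,0,1,-2]
  row3 -= -3·row1 → [0,0,-1,1]
  row3 -= -1·row2 → [0,0,0,-1]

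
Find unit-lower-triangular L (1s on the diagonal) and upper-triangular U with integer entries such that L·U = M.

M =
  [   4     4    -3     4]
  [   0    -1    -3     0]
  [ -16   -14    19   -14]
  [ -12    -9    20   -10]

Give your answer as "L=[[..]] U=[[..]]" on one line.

  row1 -= 0·row0 → [0,-1,-3,0]
  row2 -= -4·row0 → [0,2,7,2]
  row3 -= -3·row0 → [0,3,11,2]
  row2 -= -2·row1 → [0,0,1,2]
  row3 -= -3·row1 → [0,0,2,2]
  row3 -= 2·row2 → [0,0,0,-2]

L=[[1,0,0,0],[0,1,0,0],[-4,-2,1,0],[-3,-3,2,1]] U=[[4,4,-3,4],[0,-1,-3,0],[0,0,1,2],[0,0,0,-2]]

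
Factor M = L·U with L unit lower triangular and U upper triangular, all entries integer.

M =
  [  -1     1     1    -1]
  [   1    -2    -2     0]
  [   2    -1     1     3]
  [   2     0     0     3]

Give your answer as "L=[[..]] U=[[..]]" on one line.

L=[[1,0,0,0],[-1,1,0,0],[-2,-1,1,0],[-2,-2,0,1]] U=[[-1,1,1,-1],[0,-1,-1,-1],[0,0,2,0],[0,0,0,-1]]

  r1 -= -1·r0 → [0,-1,-1,-1]
  r2 -= -2·r0 → [0,1,3,1]
  r3 -= -2·r0 → [0,2,2,1]
  r2 -= -1·r1 → [0,0,2,0]
  r3 -= -2·r1 → [0,0,0,-1]
  r3 -= 0·r2 → [0,0,0,-1]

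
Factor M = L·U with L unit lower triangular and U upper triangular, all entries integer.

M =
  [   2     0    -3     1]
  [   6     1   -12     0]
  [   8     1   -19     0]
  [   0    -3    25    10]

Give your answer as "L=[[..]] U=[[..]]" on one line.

  r1 -= 3·r0 → [0,1,-3,-3]
  r2 -= 4·r0 → [0,1,-7,-4]
  r3 -= 0·r0 → [0,-3,25,10]
  r2 -= 1·r1 → [0,0,-4,-1]
  r3 -= -3·r1 → [0,0,16,1]
  r3 -= -4·r2 → [0,0,0,-3]

L=[[1,0,0,0],[3,1,0,0],[4,1,1,0],[0,-3,-4,1]] U=[[2,0,-3,1],[0,1,-3,-3],[0,0,-4,-1],[0,0,0,-3]]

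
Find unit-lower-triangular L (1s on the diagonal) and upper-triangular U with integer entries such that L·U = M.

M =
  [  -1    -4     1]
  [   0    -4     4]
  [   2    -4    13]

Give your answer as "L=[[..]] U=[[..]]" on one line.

L=[[1,0,0],[0,1,0],[-2,3,1]] U=[[-1,-4,1],[0,-4,4],[0,0,3]]

  row1 -= 0·row0 → [0,-4,4]
  row2 -= -2·row0 → [0,-12,15]
  row2 -= 3·row1 → [0,0,3]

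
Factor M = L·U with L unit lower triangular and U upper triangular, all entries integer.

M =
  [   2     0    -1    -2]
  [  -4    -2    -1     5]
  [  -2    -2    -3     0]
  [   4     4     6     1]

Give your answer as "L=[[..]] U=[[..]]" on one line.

  r1 -= -2·r0 → [0,-2,-3,1]
  r2 -= -1·r0 → [0,-2,-4,-2]
  r3 -= 2·r0 → [0,4,8,5]
  r2 -= 1·r1 → [0,0,-1,-3]
  r3 -= -2·r1 → [0,0,2,7]
  r3 -= -2·r2 → [0,0,0,1]

L=[[1,0,0,0],[-2,1,0,0],[-1,1,1,0],[2,-2,-2,1]] U=[[2,0,-1,-2],[0,-2,-3,1],[0,0,-1,-3],[0,0,0,1]]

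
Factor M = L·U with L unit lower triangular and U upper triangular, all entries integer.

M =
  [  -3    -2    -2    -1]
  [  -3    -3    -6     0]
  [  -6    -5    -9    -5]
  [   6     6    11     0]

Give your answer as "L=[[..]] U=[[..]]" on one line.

  row1 -= 1·row0 → [0,-1,-4,1]
  row2 -= 2·row0 → [0,-1,-5,-3]
  row3 -= -2·row0 → [0,2,7,-2]
  row2 -= 1·row1 → [0,0,-1,-4]
  row3 -= -2·row1 → [0,0,-1,0]
  row3 -= 1·row2 → [0,0,0,4]

L=[[1,0,0,0],[1,1,0,0],[2,1,1,0],[-2,-2,1,1]] U=[[-3,-2,-2,-1],[0,-1,-4,1],[0,0,-1,-4],[0,0,0,4]]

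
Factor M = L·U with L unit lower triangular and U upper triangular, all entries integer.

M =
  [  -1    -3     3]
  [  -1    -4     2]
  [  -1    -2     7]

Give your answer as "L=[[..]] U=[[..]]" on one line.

L=[[1,0,0],[1,1,0],[1,-1,1]] U=[[-1,-3,3],[0,-1,-1],[0,0,3]]

  R1 -= 1·R0 → [0,-1,-1]
  R2 -= 1·R0 → [0,1,4]
  R2 -= -1·R1 → [0,0,3]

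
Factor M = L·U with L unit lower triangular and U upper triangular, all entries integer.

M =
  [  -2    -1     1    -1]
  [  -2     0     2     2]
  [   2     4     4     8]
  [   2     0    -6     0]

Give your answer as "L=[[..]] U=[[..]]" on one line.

  r1 -= 1·r0 → [0,1,1,3]
  r2 -= -1·r0 → [0,3,5,7]
  r3 -= -1·r0 → [0,-1,-5,-1]
  r2 -= 3·r1 → [0,0,2,-2]
  r3 -= -1·r1 → [0,0,-4,2]
  r3 -= -2·r2 → [0,0,0,-2]

L=[[1,0,0,0],[1,1,0,0],[-1,3,1,0],[-1,-1,-2,1]] U=[[-2,-1,1,-1],[0,1,1,3],[0,0,2,-2],[0,0,0,-2]]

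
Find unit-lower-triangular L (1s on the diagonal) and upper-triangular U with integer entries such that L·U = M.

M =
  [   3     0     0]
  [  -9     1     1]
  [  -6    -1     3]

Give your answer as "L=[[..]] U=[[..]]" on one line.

  R1 -= -3·R0 → [0,1,1]
  R2 -= -2·R0 → [0,-1,3]
  R2 -= -1·R1 → [0,0,4]

L=[[1,0,0],[-3,1,0],[-2,-1,1]] U=[[3,0,0],[0,1,1],[0,0,4]]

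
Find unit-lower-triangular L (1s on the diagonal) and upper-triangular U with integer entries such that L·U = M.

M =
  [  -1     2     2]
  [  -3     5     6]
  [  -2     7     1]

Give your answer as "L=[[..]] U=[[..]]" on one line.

  row1 -= 3·row0 → [0,-1,0]
  row2 -= 2·row0 → [0,3,-3]
  row2 -= -3·row1 → [0,0,-3]

L=[[1,0,0],[3,1,0],[2,-3,1]] U=[[-1,2,2],[0,-1,0],[0,0,-3]]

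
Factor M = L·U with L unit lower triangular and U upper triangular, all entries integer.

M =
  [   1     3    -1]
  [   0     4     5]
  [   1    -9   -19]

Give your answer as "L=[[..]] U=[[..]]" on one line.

L=[[1,0,0],[0,1,0],[1,-3,1]] U=[[1,3,-1],[0,4,5],[0,0,-3]]

  row1 -= 0·row0 → [0,4,5]
  row2 -= 1·row0 → [0,-12,-18]
  row2 -= -3·row1 → [0,0,-3]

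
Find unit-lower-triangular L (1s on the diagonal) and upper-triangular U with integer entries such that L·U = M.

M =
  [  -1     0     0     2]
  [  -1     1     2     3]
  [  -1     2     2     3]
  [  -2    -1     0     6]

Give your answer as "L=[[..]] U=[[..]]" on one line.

L=[[1,0,0,0],[1,1,0,0],[1,2,1,0],[2,-1,-1,1]] U=[[-1,0,0,2],[0,1,2,1],[0,0,-2,-1],[0,0,0,2]]

  R1 -= 1·R0 → [0,1,2,1]
  R2 -= 1·R0 → [0,2,2,1]
  R3 -= 2·R0 → [0,-1,0,2]
  R2 -= 2·R1 → [0,0,-2,-1]
  R3 -= -1·R1 → [0,0,2,3]
  R3 -= -1·R2 → [0,0,0,2]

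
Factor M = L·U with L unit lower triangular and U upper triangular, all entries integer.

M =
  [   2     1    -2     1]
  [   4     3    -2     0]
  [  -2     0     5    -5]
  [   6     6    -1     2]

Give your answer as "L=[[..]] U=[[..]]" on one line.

L=[[1,0,0,0],[2,1,0,0],[-1,1,1,0],[3,3,-1,1]] U=[[2,1,-2,1],[0,1,2,-2],[0,0,1,-2],[0,0,0,3]]

  row1 -= 2·row0 → [0,1,2,-2]
  row2 -= -1·row0 → [0,1,3,-4]
  row3 -= 3·row0 → [0,3,5,-1]
  row2 -= 1·row1 → [0,0,1,-2]
  row3 -= 3·row1 → [0,0,-1,5]
  row3 -= -1·row2 → [0,0,0,3]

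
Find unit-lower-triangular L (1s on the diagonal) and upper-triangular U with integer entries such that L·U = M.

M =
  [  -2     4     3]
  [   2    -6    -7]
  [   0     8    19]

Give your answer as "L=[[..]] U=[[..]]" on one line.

L=[[1,0,0],[-1,1,0],[0,-4,1]] U=[[-2,4,3],[0,-2,-4],[0,0,3]]

  R1 -= -1·R0 → [0,-2,-4]
  R2 -= 0·R0 → [0,8,19]
  R2 -= -4·R1 → [0,0,3]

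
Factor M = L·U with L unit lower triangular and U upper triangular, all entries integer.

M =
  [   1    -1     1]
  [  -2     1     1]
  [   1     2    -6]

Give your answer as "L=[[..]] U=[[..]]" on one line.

  row1 -= -2·row0 → [0,-1,3]
  row2 -= 1·row0 → [0,3,-7]
  row2 -= -3·row1 → [0,0,2]

L=[[1,0,0],[-2,1,0],[1,-3,1]] U=[[1,-1,1],[0,-1,3],[0,0,2]]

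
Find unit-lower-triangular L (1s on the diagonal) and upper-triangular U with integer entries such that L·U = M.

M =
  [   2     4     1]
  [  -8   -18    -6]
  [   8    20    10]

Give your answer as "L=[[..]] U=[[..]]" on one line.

L=[[1,0,0],[-4,1,0],[4,-2,1]] U=[[2,4,1],[0,-2,-2],[0,0,2]]

  row1 -= -4·row0 → [0,-2,-2]
  row2 -= 4·row0 → [0,4,6]
  row2 -= -2·row1 → [0,0,2]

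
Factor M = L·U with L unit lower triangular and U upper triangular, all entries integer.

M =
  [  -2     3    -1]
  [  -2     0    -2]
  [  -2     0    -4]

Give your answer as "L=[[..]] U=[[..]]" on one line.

  r1 -= 1·r0 → [0,-3,-1]
  r2 -= 1·r0 → [0,-3,-3]
  r2 -= 1·r1 → [0,0,-2]

L=[[1,0,0],[1,1,0],[1,1,1]] U=[[-2,3,-1],[0,-3,-1],[0,0,-2]]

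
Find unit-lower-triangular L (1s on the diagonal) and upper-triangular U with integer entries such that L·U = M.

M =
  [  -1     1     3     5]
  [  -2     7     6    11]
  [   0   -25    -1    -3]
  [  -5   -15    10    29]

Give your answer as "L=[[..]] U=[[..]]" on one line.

  row1 -= 2·row0 → [0,5,0,1]
  row2 -= 0·row0 → [0,-25,-1,-3]
  row3 -= 5·row0 → [0,-20,-5,4]
  row2 -= -5·row1 → [0,0,-1,2]
  row3 -= -4·row1 → [0,0,-5,8]
  row3 -= 5·row2 → [0,0,0,-2]

L=[[1,0,0,0],[2,1,0,0],[0,-5,1,0],[5,-4,5,1]] U=[[-1,1,3,5],[0,5,0,1],[0,0,-1,2],[0,0,0,-2]]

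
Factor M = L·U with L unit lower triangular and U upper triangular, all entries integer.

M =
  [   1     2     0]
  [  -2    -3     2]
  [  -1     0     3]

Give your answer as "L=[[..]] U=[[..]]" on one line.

  r1 -= -2·r0 → [0,1,2]
  r2 -= -1·r0 → [0,2,3]
  r2 -= 2·r1 → [0,0,-1]

L=[[1,0,0],[-2,1,0],[-1,2,1]] U=[[1,2,0],[0,1,2],[0,0,-1]]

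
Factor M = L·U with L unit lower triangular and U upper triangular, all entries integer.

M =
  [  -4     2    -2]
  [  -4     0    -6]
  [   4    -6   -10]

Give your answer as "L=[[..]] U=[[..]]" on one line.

L=[[1,0,0],[1,1,0],[-1,2,1]] U=[[-4,2,-2],[0,-2,-4],[0,0,-4]]

  row1 -= 1·row0 → [0,-2,-4]
  row2 -= -1·row0 → [0,-4,-12]
  row2 -= 2·row1 → [0,0,-4]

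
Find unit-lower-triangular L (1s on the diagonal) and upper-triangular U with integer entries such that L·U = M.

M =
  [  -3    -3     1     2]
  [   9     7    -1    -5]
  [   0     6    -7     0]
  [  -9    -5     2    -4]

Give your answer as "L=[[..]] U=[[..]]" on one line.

  row1 -= -3·row0 → [0,-2,2,1]
  row2 -= 0·row0 → [0,6,-7,0]
  row3 -= 3·row0 → [0,4,-1,-10]
  row2 -= -3·row1 → [0,0,-1,3]
  row3 -= -2·row1 → [0,0,3,-8]
  row3 -= -3·row2 → [0,0,0,1]

L=[[1,0,0,0],[-3,1,0,0],[0,-3,1,0],[3,-2,-3,1]] U=[[-3,-3,1,2],[0,-2,2,1],[0,0,-1,3],[0,0,0,1]]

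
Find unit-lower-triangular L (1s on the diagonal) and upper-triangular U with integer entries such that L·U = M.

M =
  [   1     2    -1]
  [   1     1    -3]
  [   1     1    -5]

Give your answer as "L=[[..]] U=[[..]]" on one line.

L=[[1,0,0],[1,1,0],[1,1,1]] U=[[1,2,-1],[0,-1,-2],[0,0,-2]]

  R1 -= 1·R0 → [0,-1,-2]
  R2 -= 1·R0 → [0,-1,-4]
  R2 -= 1·R1 → [0,0,-2]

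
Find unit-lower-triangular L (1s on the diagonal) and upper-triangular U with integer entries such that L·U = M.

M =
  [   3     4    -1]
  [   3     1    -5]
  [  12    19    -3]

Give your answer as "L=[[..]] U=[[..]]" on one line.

  R1 -= 1·R0 → [0,-3,-4]
  R2 -= 4·R0 → [0,3,1]
  R2 -= -1·R1 → [0,0,-3]

L=[[1,0,0],[1,1,0],[4,-1,1]] U=[[3,4,-1],[0,-3,-4],[0,0,-3]]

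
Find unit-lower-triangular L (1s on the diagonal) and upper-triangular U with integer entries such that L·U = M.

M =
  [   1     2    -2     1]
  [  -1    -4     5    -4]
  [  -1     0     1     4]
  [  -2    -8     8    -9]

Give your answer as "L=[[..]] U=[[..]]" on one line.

L=[[1,0,0,0],[-1,1,0,0],[-1,-1,1,0],[-2,2,-1,1]] U=[[1,2,-2,1],[0,-2,3,-3],[0,0,2,2],[0,0,0,1]]

  row1 -= -1·row0 → [0,-2,3,-3]
  row2 -= -1·row0 → [0,2,-1,5]
  row3 -= -2·row0 → [0,-4,4,-7]
  row2 -= -1·row1 → [0,0,2,2]
  row3 -= 2·row1 → [0,0,-2,-1]
  row3 -= -1·row2 → [0,0,0,1]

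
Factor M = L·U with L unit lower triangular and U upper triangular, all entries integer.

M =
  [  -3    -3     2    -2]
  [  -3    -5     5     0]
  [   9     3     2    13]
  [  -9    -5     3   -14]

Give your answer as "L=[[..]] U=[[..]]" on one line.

  R1 -= 1·R0 → [0,-2,3,2]
  R2 -= -3·R0 → [0,-6,8,7]
  R3 -= 3·R0 → [0,4,-3,-8]
  R2 -= 3·R1 → [0,0,-1,1]
  R3 -= -2·R1 → [0,0,3,-4]
  R3 -= -3·R2 → [0,0,0,-1]

L=[[1,0,0,0],[1,1,0,0],[-3,3,1,0],[3,-2,-3,1]] U=[[-3,-3,2,-2],[0,-2,3,2],[0,0,-1,1],[0,0,0,-1]]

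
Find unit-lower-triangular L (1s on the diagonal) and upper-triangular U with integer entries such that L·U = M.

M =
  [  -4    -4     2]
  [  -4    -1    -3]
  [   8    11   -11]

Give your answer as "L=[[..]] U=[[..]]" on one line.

L=[[1,0,0],[1,1,0],[-2,1,1]] U=[[-4,-4,2],[0,3,-5],[0,0,-2]]

  R1 -= 1·R0 → [0,3,-5]
  R2 -= -2·R0 → [0,3,-7]
  R2 -= 1·R1 → [0,0,-2]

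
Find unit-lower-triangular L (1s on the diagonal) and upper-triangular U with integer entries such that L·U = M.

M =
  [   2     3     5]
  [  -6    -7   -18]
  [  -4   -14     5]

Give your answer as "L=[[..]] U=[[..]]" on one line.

  r1 -= -3·r0 → [0,2,-3]
  r2 -= -2·r0 → [0,-8,15]
  r2 -= -4·r1 → [0,0,3]

L=[[1,0,0],[-3,1,0],[-2,-4,1]] U=[[2,3,5],[0,2,-3],[0,0,3]]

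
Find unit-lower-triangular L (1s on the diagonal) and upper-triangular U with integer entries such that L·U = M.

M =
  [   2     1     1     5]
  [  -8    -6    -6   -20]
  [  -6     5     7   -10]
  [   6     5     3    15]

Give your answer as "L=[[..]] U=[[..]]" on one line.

L=[[1,0,0,0],[-4,1,0,0],[-3,-4,1,0],[3,-1,-1,1]] U=[[2,1,1,5],[0,-2,-2,0],[0,0,2,5],[0,0,0,5]]

  R1 -= -4·R0 → [0,-2,-2,0]
  R2 -= -3·R0 → [0,8,10,5]
  R3 -= 3·R0 → [0,2,0,0]
  R2 -= -4·R1 → [0,0,2,5]
  R3 -= -1·R1 → [0,0,-2,0]
  R3 -= -1·R2 → [0,0,0,5]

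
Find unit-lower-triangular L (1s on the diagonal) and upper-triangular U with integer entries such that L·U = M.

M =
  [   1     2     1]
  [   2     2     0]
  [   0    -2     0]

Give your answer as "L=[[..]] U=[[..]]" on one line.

L=[[1,0,0],[2,1,0],[0,1,1]] U=[[1,2,1],[0,-2,-2],[0,0,2]]

  r1 -= 2·r0 → [0,-2,-2]
  r2 -= 0·r0 → [0,-2,0]
  r2 -= 1·r1 → [0,0,2]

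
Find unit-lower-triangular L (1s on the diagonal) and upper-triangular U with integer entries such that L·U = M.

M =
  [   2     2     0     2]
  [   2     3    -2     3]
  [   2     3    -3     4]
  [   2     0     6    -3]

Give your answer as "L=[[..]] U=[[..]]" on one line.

L=[[1,0,0,0],[1,1,0,0],[1,1,1,0],[1,-2,-2,1]] U=[[2,2,0,2],[0,1,-2,1],[0,0,-1,1],[0,0,0,-1]]

  row1 -= 1·row0 → [0,1,-2,1]
  row2 -= 1·row0 → [0,1,-3,2]
  row3 -= 1·row0 → [0,-2,6,-5]
  row2 -= 1·row1 → [0,0,-1,1]
  row3 -= -2·row1 → [0,0,2,-3]
  row3 -= -2·row2 → [0,0,0,-1]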